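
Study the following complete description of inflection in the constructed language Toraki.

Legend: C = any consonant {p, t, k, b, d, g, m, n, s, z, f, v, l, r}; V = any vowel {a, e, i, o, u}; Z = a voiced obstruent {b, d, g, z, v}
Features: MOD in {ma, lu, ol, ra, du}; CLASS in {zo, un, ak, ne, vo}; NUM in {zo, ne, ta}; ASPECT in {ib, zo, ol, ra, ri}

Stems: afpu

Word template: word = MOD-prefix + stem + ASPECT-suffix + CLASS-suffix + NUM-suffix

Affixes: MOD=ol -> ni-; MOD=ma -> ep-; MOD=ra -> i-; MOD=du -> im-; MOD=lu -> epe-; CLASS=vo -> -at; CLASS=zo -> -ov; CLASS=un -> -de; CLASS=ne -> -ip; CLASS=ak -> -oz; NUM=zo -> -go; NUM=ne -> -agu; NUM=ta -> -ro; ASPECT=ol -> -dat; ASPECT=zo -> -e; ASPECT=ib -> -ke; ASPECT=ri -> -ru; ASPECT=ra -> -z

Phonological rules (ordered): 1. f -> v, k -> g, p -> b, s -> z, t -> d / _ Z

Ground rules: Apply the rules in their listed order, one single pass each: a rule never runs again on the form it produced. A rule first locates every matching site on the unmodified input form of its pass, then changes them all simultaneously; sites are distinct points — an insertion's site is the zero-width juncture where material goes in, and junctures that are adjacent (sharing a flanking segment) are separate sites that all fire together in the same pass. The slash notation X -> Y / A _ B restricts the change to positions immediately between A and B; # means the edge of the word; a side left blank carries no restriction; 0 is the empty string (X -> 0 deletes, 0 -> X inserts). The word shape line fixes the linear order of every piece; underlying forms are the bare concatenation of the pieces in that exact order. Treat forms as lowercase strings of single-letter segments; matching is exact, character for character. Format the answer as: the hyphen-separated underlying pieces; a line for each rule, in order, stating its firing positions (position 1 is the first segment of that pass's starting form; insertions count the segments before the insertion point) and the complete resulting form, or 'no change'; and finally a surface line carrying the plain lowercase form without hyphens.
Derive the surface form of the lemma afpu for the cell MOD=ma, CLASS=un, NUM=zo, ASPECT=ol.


underlying: ep-afpu-dat-de-go
1. f -> v, k -> g, p -> b, s -> z, t -> d / _ Z: fires at position(s) 9: epafpudaddego
surface: epafpudaddego


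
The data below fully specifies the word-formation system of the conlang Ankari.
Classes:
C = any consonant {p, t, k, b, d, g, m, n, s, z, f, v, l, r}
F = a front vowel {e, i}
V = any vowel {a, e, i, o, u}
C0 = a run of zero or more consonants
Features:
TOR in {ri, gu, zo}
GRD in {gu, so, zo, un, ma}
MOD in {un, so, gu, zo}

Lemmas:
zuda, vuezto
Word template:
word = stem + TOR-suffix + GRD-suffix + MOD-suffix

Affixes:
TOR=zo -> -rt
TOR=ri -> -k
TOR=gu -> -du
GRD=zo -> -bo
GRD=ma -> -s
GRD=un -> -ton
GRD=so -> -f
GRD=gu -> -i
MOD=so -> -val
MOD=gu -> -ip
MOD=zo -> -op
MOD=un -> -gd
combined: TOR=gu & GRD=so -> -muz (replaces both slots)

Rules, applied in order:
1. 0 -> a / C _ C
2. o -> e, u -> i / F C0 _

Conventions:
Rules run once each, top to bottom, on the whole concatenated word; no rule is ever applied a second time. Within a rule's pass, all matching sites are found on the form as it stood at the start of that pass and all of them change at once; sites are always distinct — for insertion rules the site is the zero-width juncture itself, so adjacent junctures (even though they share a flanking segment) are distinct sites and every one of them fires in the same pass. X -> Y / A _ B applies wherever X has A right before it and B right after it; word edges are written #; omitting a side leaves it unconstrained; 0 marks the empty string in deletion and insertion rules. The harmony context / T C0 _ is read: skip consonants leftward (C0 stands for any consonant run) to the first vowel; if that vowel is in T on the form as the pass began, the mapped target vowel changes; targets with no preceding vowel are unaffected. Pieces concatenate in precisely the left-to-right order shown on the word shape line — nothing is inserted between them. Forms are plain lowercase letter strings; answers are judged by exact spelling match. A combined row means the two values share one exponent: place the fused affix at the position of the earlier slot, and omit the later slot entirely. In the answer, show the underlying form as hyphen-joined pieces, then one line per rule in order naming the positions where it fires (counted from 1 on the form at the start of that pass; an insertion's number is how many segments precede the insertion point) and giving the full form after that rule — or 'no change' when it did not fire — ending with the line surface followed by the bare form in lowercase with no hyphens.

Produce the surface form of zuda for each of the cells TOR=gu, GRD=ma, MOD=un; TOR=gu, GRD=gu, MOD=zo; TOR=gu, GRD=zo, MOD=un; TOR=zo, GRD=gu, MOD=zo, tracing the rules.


cell TOR=gu, GRD=ma, MOD=un:
underlying: zuda-du-s-gd
1. 0 -> a / C _ C: inserts after position(s) 7, 8: zudadusagad
2. o -> e, u -> i / F C0 _: no change
surface: zudadusagad

cell TOR=gu, GRD=gu, MOD=zo:
underlying: zuda-du-i-op
1. 0 -> a / C _ C: no change
2. o -> e, u -> i / F C0 _: fires at position(s) 8: zudaduiep
surface: zudaduiep

cell TOR=gu, GRD=zo, MOD=un:
underlying: zuda-du-bo-gd
1. 0 -> a / C _ C: inserts after position(s) 9: zudadubogad
2. o -> e, u -> i / F C0 _: no change
surface: zudadubogad

cell TOR=zo, GRD=gu, MOD=zo:
underlying: zuda-rt-i-op
1. 0 -> a / C _ C: inserts after position(s) 5: zudaratiop
2. o -> e, u -> i / F C0 _: fires at position(s) 9: zudaratiep
surface: zudaratiep


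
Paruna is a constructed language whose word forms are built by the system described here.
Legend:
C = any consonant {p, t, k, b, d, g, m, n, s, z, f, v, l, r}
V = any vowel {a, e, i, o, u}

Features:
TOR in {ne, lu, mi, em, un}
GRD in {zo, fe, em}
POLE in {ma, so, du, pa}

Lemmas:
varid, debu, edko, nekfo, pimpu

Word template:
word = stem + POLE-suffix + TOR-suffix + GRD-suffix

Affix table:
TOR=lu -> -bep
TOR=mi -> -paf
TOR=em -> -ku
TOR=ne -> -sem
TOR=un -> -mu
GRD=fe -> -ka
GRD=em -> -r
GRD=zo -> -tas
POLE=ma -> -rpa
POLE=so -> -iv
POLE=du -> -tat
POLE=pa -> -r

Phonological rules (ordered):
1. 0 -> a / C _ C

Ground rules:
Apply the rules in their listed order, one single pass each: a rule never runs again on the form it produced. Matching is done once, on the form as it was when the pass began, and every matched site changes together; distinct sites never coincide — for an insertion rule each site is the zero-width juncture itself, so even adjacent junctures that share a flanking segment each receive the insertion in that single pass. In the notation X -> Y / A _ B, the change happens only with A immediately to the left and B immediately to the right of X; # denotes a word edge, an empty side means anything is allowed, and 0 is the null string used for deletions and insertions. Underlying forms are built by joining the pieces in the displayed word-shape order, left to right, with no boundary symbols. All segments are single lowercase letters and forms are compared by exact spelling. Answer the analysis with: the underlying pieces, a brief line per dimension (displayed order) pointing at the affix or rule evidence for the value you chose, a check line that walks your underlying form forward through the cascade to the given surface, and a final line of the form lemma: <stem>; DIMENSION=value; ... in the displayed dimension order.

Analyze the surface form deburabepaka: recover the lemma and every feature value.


underlying: debu-r-bep-ka
TOR=lu - signalled by the affix -bep
GRD=fe - signalled by the affix -ka
POLE=pa - signalled by the affix -r
check: deburbepka -> deburabepaka
lemma: debu; TOR=lu; GRD=fe; POLE=pa


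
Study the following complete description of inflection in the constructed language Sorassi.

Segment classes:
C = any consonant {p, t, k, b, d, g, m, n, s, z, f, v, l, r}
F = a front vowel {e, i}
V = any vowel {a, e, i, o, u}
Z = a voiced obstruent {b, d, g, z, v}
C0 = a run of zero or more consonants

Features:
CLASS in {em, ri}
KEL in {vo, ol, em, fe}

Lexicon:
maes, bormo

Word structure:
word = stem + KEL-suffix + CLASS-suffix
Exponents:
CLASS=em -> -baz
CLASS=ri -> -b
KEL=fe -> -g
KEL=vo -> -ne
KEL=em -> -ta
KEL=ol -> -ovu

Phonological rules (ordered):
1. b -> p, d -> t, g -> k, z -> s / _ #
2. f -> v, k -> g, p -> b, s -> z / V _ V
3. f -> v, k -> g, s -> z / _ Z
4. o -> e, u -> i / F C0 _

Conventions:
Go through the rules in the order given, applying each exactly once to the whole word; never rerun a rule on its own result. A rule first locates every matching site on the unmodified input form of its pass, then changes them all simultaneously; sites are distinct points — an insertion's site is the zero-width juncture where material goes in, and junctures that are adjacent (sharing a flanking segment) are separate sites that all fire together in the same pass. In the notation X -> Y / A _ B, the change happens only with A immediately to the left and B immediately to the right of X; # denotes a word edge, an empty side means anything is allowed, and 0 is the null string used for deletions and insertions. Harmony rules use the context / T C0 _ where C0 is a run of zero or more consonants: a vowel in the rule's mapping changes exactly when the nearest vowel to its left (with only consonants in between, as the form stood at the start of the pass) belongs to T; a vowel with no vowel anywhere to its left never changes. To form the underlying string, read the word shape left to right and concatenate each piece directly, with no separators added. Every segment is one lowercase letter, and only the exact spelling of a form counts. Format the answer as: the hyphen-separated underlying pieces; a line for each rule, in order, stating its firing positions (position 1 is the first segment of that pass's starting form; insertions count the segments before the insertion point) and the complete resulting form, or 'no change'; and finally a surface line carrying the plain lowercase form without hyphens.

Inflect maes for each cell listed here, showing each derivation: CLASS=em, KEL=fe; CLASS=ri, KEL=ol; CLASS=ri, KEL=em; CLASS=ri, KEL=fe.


cell CLASS=em, KEL=fe:
underlying: maes-g-baz
1. b -> p, d -> t, g -> k, z -> s / _ #: fires at position(s) 8: maesgbas
2. f -> v, k -> g, p -> b, s -> z / V _ V: no change
3. f -> v, k -> g, s -> z / _ Z: fires at position(s) 4: maezgbas
4. o -> e, u -> i / F C0 _: no change
surface: maezgbas

cell CLASS=ri, KEL=ol:
underlying: maes-ovu-b
1. b -> p, d -> t, g -> k, z -> s / _ #: fires at position(s) 8: maesovup
2. f -> v, k -> g, p -> b, s -> z / V _ V: fires at position(s) 4: maezovup
3. f -> v, k -> g, s -> z / _ Z: no change
4. o -> e, u -> i / F C0 _: fires at position(s) 5: maezevup
surface: maezevup

cell CLASS=ri, KEL=em:
underlying: maes-ta-b
1. b -> p, d -> t, g -> k, z -> s / _ #: fires at position(s) 7: maestap
2. f -> v, k -> g, p -> b, s -> z / V _ V: no change
3. f -> v, k -> g, s -> z / _ Z: no change
4. o -> e, u -> i / F C0 _: no change
surface: maestap

cell CLASS=ri, KEL=fe:
underlying: maes-g-b
1. b -> p, d -> t, g -> k, z -> s / _ #: fires at position(s) 6: maesgp
2. f -> v, k -> g, p -> b, s -> z / V _ V: no change
3. f -> v, k -> g, s -> z / _ Z: fires at position(s) 4: maezgp
4. o -> e, u -> i / F C0 _: no change
surface: maezgp


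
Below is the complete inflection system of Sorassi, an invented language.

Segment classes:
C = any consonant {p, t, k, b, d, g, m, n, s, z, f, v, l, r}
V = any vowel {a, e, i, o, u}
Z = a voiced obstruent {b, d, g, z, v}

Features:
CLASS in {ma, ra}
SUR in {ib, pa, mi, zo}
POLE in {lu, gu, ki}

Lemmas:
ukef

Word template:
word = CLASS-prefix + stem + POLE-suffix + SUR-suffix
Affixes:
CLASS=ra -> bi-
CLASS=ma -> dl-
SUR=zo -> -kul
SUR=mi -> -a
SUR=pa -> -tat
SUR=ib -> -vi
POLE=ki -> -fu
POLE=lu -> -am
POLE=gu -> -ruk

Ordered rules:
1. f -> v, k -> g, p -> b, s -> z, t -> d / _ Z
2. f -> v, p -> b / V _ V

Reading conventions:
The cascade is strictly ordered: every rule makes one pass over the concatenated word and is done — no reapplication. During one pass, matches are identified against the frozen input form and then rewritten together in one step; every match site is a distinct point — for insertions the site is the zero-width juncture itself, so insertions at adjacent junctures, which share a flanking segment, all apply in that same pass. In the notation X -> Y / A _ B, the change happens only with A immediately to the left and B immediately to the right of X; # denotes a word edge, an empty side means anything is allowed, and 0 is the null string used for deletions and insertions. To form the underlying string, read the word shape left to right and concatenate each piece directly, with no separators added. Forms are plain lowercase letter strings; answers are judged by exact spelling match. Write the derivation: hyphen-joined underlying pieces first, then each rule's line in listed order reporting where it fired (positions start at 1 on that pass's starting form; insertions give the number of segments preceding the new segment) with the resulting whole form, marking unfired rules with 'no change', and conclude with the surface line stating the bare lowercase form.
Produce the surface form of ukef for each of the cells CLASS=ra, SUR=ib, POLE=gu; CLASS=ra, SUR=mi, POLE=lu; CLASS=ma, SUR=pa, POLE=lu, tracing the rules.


cell CLASS=ra, SUR=ib, POLE=gu:
underlying: bi-ukef-ruk-vi
1. f -> v, k -> g, p -> b, s -> z, t -> d / _ Z: fires at position(s) 9: biukefrugvi
2. f -> v, p -> b / V _ V: no change
surface: biukefrugvi

cell CLASS=ra, SUR=mi, POLE=lu:
underlying: bi-ukef-am-a
1. f -> v, k -> g, p -> b, s -> z, t -> d / _ Z: no change
2. f -> v, p -> b / V _ V: fires at position(s) 6: biukevama
surface: biukevama

cell CLASS=ma, SUR=pa, POLE=lu:
underlying: dl-ukef-am-tat
1. f -> v, k -> g, p -> b, s -> z, t -> d / _ Z: no change
2. f -> v, p -> b / V _ V: fires at position(s) 6: dlukevamtat
surface: dlukevamtat


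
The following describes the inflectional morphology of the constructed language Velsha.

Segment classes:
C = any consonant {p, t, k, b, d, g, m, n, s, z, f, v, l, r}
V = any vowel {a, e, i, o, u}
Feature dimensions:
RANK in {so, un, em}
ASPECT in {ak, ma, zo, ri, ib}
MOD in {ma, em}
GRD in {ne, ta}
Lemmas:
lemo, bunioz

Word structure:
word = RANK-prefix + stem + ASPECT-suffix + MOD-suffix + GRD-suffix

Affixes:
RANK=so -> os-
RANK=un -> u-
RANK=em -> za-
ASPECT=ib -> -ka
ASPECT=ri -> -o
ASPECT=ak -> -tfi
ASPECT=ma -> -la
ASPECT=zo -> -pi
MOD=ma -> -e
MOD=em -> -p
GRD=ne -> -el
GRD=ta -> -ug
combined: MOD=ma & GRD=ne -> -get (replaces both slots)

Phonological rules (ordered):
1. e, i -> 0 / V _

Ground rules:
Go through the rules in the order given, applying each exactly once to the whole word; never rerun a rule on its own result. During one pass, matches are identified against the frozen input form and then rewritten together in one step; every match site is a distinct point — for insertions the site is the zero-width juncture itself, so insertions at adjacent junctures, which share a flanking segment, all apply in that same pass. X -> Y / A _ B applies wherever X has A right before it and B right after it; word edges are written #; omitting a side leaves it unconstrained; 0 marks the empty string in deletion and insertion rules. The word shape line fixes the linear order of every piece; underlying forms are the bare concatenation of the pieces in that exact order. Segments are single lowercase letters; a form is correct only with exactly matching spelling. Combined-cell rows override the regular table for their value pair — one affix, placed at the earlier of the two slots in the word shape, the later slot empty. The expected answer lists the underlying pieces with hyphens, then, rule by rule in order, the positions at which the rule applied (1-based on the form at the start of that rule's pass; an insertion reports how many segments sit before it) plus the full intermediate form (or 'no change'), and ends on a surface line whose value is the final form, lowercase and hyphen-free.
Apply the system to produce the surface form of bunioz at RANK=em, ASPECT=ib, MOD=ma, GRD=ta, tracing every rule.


underlying: za-bunioz-ka-e-ug
1. e, i -> 0 / V _: fires at position(s) 11: zabuniozkaug
surface: zabuniozkaug


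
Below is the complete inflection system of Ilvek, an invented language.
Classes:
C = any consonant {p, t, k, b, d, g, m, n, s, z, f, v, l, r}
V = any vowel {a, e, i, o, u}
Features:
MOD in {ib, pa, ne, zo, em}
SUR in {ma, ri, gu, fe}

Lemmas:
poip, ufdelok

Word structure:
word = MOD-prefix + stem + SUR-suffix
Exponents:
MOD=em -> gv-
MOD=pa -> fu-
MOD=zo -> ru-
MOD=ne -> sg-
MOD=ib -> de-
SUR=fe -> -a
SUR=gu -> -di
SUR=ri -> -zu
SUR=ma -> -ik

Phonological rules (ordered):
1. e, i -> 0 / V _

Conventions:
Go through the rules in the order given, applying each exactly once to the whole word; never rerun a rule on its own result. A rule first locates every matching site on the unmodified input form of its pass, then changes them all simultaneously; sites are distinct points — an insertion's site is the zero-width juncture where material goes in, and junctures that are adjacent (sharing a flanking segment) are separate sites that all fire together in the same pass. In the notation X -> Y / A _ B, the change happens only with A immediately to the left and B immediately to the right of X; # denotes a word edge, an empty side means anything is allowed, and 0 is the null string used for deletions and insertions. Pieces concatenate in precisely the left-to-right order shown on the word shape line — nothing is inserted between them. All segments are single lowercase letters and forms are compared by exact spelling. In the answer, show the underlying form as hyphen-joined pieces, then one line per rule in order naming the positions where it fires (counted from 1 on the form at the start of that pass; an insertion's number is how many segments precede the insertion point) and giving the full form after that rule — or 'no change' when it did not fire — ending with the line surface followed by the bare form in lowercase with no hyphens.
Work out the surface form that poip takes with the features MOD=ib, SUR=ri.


underlying: de-poip-zu
1. e, i -> 0 / V _: fires at position(s) 5: depopzu
surface: depopzu


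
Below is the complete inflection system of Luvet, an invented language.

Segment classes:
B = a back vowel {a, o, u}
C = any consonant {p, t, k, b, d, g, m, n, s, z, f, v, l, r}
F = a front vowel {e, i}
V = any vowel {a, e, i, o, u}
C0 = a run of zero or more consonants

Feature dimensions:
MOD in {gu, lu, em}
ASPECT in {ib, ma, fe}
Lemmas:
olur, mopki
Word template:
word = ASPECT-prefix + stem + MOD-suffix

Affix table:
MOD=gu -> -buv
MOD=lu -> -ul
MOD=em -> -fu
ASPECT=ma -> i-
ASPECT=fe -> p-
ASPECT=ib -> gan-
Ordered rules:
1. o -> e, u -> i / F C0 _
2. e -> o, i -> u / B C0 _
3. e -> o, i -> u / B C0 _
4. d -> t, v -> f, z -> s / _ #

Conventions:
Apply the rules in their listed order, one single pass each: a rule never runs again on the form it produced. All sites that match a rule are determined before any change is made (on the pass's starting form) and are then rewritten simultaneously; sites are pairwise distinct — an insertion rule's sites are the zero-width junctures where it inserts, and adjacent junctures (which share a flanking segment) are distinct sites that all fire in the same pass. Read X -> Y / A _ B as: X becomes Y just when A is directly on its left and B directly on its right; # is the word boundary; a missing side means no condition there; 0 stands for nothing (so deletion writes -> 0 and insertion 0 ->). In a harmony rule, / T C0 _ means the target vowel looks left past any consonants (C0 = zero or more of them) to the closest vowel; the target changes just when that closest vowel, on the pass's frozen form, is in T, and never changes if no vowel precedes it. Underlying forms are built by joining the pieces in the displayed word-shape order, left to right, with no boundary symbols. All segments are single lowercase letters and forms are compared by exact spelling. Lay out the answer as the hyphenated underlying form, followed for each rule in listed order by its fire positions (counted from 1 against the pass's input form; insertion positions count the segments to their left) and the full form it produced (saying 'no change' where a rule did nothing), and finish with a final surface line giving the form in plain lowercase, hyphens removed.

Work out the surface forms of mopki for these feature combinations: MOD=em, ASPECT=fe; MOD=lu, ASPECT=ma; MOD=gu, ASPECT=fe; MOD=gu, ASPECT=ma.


cell MOD=em, ASPECT=fe:
underlying: p-mopki-fu
1. o -> e, u -> i / F C0 _: fires at position(s) 8: pmopkifi
2. e -> o, i -> u / B C0 _: fires at position(s) 6: pmopkufi
3. e -> o, i -> u / B C0 _: fires at position(s) 8: pmopkufu
4. d -> t, v -> f, z -> s / _ #: no change
surface: pmopkufu

cell MOD=lu, ASPECT=ma:
underlying: i-mopki-ul
1. o -> e, u -> i / F C0 _: fires at position(s) 3, 7: imepkiil
2. e -> o, i -> u / B C0 _: no change
3. e -> o, i -> u / B C0 _: no change
4. d -> t, v -> f, z -> s / _ #: no change
surface: imepkiil

cell MOD=gu, ASPECT=fe:
underlying: p-mopki-buv
1. o -> e, u -> i / F C0 _: fires at position(s) 8: pmopkibiv
2. e -> o, i -> u / B C0 _: fires at position(s) 6: pmopkubiv
3. e -> o, i -> u / B C0 _: fires at position(s) 8: pmopkubuv
4. d -> t, v -> f, z -> s / _ #: fires at position(s) 9: pmopkubuf
surface: pmopkubuf

cell MOD=gu, ASPECT=ma:
underlying: i-mopki-buv
1. o -> e, u -> i / F C0 _: fires at position(s) 3, 8: imepkibiv
2. e -> o, i -> u / B C0 _: no change
3. e -> o, i -> u / B C0 _: no change
4. d -> t, v -> f, z -> s / _ #: fires at position(s) 9: imepkibif
surface: imepkibif


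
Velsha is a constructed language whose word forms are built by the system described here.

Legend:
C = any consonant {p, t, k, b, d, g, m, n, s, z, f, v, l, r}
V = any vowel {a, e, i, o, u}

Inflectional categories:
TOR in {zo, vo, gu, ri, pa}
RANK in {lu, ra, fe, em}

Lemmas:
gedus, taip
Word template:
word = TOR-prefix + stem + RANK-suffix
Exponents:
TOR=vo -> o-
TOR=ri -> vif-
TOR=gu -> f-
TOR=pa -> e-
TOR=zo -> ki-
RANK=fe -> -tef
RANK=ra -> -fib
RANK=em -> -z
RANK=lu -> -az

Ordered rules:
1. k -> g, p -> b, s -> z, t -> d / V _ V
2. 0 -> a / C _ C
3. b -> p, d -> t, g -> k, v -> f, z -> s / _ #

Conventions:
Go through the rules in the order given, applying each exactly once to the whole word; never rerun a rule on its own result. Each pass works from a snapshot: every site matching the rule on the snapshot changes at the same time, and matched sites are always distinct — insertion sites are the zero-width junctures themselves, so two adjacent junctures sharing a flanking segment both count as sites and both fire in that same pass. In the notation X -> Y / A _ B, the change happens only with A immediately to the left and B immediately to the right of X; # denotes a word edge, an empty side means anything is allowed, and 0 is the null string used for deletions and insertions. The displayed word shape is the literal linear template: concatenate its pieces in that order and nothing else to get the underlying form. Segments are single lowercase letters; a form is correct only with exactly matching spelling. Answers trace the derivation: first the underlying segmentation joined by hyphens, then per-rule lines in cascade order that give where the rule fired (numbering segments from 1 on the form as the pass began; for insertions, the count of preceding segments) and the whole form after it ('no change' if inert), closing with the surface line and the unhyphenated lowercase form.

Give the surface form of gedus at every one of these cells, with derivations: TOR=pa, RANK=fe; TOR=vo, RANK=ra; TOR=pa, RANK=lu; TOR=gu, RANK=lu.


cell TOR=pa, RANK=fe:
underlying: e-gedus-tef
1. k -> g, p -> b, s -> z, t -> d / V _ V: no change
2. 0 -> a / C _ C: inserts after position(s) 6: egedusatef
3. b -> p, d -> t, g -> k, v -> f, z -> s / _ #: no change
surface: egedusatef

cell TOR=vo, RANK=ra:
underlying: o-gedus-fib
1. k -> g, p -> b, s -> z, t -> d / V _ V: no change
2. 0 -> a / C _ C: inserts after position(s) 6: ogedusafib
3. b -> p, d -> t, g -> k, v -> f, z -> s / _ #: fires at position(s) 10: ogedusafip
surface: ogedusafip

cell TOR=pa, RANK=lu:
underlying: e-gedus-az
1. k -> g, p -> b, s -> z, t -> d / V _ V: fires at position(s) 6: egeduzaz
2. 0 -> a / C _ C: no change
3. b -> p, d -> t, g -> k, v -> f, z -> s / _ #: fires at position(s) 8: egeduzas
surface: egeduzas

cell TOR=gu, RANK=lu:
underlying: f-gedus-az
1. k -> g, p -> b, s -> z, t -> d / V _ V: fires at position(s) 6: fgeduzaz
2. 0 -> a / C _ C: inserts after position(s) 1: fageduzaz
3. b -> p, d -> t, g -> k, v -> f, z -> s / _ #: fires at position(s) 9: fageduzas
surface: fageduzas


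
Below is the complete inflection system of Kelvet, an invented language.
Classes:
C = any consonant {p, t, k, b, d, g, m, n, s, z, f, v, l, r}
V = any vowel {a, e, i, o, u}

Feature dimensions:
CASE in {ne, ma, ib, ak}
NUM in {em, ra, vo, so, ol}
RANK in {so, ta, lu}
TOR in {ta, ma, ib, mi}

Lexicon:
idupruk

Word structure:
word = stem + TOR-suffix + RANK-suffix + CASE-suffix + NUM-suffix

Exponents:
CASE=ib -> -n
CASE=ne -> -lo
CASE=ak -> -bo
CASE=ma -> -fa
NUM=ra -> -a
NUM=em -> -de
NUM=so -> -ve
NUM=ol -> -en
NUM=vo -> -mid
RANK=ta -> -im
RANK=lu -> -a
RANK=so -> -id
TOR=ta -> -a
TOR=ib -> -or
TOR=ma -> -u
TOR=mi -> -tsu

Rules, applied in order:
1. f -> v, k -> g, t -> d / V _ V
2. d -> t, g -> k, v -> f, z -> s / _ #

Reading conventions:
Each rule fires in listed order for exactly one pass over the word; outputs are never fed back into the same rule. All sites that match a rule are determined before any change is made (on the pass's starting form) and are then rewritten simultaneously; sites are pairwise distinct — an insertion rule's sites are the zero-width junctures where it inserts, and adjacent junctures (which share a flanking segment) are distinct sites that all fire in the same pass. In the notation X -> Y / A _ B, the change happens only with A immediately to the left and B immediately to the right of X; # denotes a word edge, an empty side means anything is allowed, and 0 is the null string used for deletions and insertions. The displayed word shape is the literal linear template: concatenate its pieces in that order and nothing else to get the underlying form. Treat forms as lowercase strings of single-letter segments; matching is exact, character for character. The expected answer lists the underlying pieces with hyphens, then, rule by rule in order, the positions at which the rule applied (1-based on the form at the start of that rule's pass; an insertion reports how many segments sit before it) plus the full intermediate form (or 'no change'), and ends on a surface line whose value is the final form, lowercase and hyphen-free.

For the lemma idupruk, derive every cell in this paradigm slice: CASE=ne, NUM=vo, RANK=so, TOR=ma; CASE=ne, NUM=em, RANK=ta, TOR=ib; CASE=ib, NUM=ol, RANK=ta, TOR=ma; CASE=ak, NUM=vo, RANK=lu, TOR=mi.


cell CASE=ne, NUM=vo, RANK=so, TOR=ma:
underlying: idupruk-u-id-lo-mid
1. f -> v, k -> g, t -> d / V _ V: fires at position(s) 7: idupruguidlomid
2. d -> t, g -> k, v -> f, z -> s / _ #: fires at position(s) 15: idupruguidlomit
surface: idupruguidlomit

cell CASE=ne, NUM=em, RANK=ta, TOR=ib:
underlying: idupruk-or-im-lo-de
1. f -> v, k -> g, t -> d / V _ V: fires at position(s) 7: iduprugorimlode
2. d -> t, g -> k, v -> f, z -> s / _ #: no change
surface: iduprugorimlode

cell CASE=ib, NUM=ol, RANK=ta, TOR=ma:
underlying: idupruk-u-im-n-en
1. f -> v, k -> g, t -> d / V _ V: fires at position(s) 7: idupruguimnen
2. d -> t, g -> k, v -> f, z -> s / _ #: no change
surface: idupruguimnen

cell CASE=ak, NUM=vo, RANK=lu, TOR=mi:
underlying: idupruk-tsu-a-bo-mid
1. f -> v, k -> g, t -> d / V _ V: no change
2. d -> t, g -> k, v -> f, z -> s / _ #: fires at position(s) 16: idupruktsuabomit
surface: idupruktsuabomit


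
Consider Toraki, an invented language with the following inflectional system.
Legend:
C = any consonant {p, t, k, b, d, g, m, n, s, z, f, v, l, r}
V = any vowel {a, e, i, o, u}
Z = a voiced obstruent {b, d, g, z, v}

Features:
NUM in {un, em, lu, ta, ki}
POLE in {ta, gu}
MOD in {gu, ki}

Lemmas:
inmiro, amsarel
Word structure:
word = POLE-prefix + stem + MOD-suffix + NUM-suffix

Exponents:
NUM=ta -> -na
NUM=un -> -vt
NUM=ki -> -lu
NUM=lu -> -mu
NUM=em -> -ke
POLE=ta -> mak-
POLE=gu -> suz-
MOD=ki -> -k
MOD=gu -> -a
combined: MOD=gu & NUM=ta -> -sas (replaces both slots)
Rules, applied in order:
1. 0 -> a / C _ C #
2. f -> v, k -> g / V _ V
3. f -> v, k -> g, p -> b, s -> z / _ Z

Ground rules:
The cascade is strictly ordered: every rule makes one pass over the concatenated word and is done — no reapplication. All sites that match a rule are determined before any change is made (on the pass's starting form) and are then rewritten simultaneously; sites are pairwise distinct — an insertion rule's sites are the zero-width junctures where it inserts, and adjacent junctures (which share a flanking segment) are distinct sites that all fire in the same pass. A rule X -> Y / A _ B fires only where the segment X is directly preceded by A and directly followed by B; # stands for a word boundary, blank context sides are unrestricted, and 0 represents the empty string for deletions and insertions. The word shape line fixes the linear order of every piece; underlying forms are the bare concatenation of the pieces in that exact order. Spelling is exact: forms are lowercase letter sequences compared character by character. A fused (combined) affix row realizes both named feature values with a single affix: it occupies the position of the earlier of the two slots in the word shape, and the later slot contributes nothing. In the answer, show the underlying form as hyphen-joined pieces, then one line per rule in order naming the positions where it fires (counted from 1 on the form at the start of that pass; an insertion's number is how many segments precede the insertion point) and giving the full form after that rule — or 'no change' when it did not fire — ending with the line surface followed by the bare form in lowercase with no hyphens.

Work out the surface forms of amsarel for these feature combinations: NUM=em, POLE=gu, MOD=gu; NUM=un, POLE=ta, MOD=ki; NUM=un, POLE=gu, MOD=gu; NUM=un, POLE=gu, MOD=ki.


cell NUM=em, POLE=gu, MOD=gu:
underlying: suz-amsarel-a-ke
1. 0 -> a / C _ C #: no change
2. f -> v, k -> g / V _ V: fires at position(s) 12: suzamsarelage
3. f -> v, k -> g, p -> b, s -> z / _ Z: no change
surface: suzamsarelage

cell NUM=un, POLE=ta, MOD=ki:
underlying: mak-amsarel-k-vt
1. 0 -> a / C _ C #: inserts after position(s) 12: makamsarelkvat
2. f -> v, k -> g / V _ V: fires at position(s) 3: magamsarelkvat
3. f -> v, k -> g, p -> b, s -> z / _ Z: fires at position(s) 11: magamsarelgvat
surface: magamsarelgvat

cell NUM=un, POLE=gu, MOD=gu:
underlying: suz-amsarel-a-vt
1. 0 -> a / C _ C #: inserts after position(s) 12: suzamsarelavat
2. f -> v, k -> g / V _ V: no change
3. f -> v, k -> g, p -> b, s -> z / _ Z: no change
surface: suzamsarelavat

cell NUM=un, POLE=gu, MOD=ki:
underlying: suz-amsarel-k-vt
1. 0 -> a / C _ C #: inserts after position(s) 12: suzamsarelkvat
2. f -> v, k -> g / V _ V: no change
3. f -> v, k -> g, p -> b, s -> z / _ Z: fires at position(s) 11: suzamsarelgvat
surface: suzamsarelgvat


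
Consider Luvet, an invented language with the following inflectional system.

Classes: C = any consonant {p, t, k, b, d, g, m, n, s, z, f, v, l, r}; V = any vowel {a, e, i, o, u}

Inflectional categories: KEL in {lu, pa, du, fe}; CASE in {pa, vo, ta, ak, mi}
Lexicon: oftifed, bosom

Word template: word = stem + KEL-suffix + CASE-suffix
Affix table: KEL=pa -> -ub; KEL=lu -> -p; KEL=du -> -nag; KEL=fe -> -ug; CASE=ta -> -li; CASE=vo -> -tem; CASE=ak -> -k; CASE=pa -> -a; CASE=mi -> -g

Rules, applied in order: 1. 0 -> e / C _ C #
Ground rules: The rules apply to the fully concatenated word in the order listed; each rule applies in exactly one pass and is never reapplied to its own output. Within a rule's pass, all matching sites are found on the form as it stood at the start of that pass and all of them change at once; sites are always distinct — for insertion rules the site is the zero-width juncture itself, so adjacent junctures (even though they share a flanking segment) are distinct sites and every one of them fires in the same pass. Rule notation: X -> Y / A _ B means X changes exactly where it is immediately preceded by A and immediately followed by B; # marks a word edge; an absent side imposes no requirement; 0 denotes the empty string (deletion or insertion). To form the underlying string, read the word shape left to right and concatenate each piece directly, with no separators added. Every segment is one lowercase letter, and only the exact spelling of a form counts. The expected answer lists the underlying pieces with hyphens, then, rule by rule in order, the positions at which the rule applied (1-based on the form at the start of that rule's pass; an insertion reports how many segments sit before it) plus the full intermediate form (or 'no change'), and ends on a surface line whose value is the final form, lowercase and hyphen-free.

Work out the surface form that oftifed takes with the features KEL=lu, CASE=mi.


underlying: oftifed-p-g
1. 0 -> e / C _ C #: inserts after position(s) 8: oftifedpeg
surface: oftifedpeg


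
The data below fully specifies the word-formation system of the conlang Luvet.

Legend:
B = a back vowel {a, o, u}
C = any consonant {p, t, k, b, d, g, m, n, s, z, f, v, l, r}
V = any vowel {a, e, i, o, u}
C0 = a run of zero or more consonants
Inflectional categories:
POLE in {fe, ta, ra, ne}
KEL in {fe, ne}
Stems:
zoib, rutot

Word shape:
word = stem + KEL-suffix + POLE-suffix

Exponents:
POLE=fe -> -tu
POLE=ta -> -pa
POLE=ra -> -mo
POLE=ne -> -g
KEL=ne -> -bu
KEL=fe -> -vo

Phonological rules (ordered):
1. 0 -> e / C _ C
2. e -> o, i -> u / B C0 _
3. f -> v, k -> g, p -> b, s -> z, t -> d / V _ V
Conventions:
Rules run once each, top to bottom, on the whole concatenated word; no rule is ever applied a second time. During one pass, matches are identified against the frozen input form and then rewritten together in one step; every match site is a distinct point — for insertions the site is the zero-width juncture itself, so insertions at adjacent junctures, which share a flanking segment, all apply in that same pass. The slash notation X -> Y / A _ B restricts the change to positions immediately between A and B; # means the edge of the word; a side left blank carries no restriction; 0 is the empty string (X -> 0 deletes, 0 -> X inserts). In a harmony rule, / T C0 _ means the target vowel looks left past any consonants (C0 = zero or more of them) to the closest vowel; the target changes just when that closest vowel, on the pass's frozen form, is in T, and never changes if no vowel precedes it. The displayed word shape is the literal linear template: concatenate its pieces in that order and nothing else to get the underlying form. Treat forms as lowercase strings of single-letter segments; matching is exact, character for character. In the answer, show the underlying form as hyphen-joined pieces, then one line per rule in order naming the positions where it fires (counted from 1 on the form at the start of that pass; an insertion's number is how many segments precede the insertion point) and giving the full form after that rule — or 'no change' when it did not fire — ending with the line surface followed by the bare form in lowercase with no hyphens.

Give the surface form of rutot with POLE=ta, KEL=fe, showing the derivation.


underlying: rutot-vo-pa
1. 0 -> e / C _ C: inserts after position(s) 5: rutotevopa
2. e -> o, i -> u / B C0 _: fires at position(s) 6: rutotovopa
3. f -> v, k -> g, p -> b, s -> z, t -> d / V _ V: fires at position(s) 3, 5, 9: rudodovoba
surface: rudodovoba


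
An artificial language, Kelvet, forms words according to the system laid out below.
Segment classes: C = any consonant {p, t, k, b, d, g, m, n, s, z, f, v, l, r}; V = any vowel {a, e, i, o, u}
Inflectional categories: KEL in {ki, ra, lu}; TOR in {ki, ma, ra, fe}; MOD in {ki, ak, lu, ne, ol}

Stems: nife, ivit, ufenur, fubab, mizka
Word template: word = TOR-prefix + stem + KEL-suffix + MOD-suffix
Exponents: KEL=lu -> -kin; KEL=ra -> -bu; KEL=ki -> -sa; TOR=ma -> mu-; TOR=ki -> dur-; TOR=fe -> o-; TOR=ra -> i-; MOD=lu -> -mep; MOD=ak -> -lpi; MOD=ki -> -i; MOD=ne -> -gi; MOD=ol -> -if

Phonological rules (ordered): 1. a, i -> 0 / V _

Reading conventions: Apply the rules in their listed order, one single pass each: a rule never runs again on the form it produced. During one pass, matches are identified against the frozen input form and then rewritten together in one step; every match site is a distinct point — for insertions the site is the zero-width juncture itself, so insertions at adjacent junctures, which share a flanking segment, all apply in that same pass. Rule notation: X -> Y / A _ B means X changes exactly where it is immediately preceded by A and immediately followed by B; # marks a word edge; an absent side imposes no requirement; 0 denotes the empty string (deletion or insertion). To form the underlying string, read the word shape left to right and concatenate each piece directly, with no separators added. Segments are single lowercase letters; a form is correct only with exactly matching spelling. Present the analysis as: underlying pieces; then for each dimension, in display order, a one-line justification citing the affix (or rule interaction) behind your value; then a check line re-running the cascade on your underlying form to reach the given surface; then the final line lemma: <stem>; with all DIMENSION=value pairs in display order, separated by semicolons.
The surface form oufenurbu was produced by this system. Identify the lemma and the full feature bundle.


underlying: o-ufenur-bu-i
KEL=ra - signalled by the affix -bu
TOR=fe - signalled by the affix o-
MOD=ki - signalled by the affix -i
check: oufenurbui -> oufenurbu
lemma: ufenur; KEL=ra; TOR=fe; MOD=ki


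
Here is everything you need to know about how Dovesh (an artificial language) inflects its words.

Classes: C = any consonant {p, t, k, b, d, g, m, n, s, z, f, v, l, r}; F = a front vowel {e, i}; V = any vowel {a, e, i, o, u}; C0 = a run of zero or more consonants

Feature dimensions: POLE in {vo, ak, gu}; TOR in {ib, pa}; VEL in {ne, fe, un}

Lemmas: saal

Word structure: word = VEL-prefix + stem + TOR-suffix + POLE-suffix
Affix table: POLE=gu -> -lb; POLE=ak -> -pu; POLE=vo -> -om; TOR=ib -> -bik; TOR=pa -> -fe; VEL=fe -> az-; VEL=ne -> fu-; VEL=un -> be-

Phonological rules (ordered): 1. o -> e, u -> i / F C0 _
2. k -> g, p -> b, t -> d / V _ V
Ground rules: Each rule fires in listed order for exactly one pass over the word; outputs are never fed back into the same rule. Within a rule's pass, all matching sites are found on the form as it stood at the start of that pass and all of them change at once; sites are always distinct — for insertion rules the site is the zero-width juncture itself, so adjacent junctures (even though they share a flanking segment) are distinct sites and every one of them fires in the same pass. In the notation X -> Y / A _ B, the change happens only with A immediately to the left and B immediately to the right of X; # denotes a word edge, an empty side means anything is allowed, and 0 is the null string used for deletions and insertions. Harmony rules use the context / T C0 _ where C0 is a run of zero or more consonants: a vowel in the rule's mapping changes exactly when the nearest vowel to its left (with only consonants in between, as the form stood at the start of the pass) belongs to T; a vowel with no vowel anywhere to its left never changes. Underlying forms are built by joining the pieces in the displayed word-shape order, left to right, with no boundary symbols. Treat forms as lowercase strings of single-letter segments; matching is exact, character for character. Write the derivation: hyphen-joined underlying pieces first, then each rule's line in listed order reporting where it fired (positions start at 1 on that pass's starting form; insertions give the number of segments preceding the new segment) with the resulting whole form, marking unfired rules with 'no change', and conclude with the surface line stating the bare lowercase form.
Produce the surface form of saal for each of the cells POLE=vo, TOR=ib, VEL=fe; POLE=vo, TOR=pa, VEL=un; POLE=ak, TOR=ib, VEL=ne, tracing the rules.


cell POLE=vo, TOR=ib, VEL=fe:
underlying: az-saal-bik-om
1. o -> e, u -> i / F C0 _: fires at position(s) 10: azsaalbikem
2. k -> g, p -> b, t -> d / V _ V: fires at position(s) 9: azsaalbigem
surface: azsaalbigem

cell POLE=vo, TOR=pa, VEL=un:
underlying: be-saal-fe-om
1. o -> e, u -> i / F C0 _: fires at position(s) 9: besaalfeem
2. k -> g, p -> b, t -> d / V _ V: no change
surface: besaalfeem

cell POLE=ak, TOR=ib, VEL=ne:
underlying: fu-saal-bik-pu
1. o -> e, u -> i / F C0 _: fires at position(s) 11: fusaalbikpi
2. k -> g, p -> b, t -> d / V _ V: no change
surface: fusaalbikpi
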